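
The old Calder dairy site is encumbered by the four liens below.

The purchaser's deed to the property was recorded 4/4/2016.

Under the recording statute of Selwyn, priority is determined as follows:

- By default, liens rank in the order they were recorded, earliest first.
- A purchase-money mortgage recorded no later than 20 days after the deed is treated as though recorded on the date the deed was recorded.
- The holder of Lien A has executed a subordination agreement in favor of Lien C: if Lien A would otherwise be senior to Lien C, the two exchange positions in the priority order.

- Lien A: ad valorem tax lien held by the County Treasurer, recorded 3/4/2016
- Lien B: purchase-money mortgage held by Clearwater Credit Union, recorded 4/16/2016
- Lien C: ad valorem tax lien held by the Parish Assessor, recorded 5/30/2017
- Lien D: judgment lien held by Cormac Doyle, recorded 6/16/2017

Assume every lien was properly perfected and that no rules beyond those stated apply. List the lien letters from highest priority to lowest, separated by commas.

C, B, A, D

Effective dates after the stated exceptions: B was recorded within the 20-day window, so its effective date is the deed date 4/4/2016.
By effective date, earliest first: A (3/4/2016), B (4/4/2016), C (5/30/2017), D (6/16/2017).
Because A would otherwise rank above C, the subordination swaps them.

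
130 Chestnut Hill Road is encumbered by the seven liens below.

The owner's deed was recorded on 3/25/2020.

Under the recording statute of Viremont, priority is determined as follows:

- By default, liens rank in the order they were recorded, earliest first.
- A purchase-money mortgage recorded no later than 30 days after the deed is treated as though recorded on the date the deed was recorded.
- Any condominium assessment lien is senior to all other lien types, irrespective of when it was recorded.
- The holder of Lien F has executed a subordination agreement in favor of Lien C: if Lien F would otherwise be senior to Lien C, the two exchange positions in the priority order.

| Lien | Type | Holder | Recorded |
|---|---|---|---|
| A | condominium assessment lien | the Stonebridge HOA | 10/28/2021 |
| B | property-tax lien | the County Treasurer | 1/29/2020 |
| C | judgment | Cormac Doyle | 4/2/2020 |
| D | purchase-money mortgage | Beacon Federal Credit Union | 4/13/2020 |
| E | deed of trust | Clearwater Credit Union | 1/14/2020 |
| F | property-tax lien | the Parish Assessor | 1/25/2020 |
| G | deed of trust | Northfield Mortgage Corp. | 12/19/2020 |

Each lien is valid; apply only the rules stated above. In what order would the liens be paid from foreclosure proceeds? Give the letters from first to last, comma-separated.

Effective dates: D was recorded within the 30-day window, so its effective date is the deed date 3/25/2020.
As a condominium assessment lien, A is senior to every other lien.
Ordering the rest by effective date: E (1/14/2020), F (1/25/2020), B (1/29/2020), D (3/25/2020), C (4/2/2020), G (12/19/2020).
The subordination applies — F was senior to C — so F and C swap.

A, E, C, B, D, F, G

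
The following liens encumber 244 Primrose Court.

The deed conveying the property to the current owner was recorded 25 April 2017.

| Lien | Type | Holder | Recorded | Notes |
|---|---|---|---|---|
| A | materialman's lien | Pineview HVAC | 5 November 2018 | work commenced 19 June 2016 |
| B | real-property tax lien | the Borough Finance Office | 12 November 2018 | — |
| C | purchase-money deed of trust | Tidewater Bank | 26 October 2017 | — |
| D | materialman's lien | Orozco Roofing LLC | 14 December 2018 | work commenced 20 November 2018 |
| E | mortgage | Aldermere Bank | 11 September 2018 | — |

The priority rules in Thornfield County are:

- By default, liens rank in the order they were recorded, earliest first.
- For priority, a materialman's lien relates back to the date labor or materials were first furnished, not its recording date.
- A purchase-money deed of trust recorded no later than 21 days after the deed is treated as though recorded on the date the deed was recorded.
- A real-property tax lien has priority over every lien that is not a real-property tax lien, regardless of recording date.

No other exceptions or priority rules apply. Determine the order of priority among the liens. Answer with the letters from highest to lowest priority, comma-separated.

First, effective dates: A is treated as recorded 19 June 2016, the work-commencement date; C missed the 21-day window (184 days after the deed), so its recording date stands; D's effective date is 20 November 2018, when work began.
As a real-property tax lien, B is senior to every other lien.
The other liens, earliest effective date first: A (19 June 2016), C (26 October 2017), E (11 September 2018), D (20 November 2018).

B, A, C, E, D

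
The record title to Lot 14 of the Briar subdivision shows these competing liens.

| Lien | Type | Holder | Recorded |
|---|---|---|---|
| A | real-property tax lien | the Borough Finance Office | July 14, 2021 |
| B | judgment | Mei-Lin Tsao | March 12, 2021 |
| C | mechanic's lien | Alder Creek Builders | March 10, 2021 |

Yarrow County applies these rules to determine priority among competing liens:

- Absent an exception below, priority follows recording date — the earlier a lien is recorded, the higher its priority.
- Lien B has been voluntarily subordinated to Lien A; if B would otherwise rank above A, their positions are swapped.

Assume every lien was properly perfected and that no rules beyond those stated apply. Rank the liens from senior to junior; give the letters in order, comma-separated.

C, A, B

By effective date, earliest first: C (March 10, 2021), B (March 12, 2021), A (July 14, 2021).
B would otherwise be senior to A, so under the subordination agreement B and A exchange positions.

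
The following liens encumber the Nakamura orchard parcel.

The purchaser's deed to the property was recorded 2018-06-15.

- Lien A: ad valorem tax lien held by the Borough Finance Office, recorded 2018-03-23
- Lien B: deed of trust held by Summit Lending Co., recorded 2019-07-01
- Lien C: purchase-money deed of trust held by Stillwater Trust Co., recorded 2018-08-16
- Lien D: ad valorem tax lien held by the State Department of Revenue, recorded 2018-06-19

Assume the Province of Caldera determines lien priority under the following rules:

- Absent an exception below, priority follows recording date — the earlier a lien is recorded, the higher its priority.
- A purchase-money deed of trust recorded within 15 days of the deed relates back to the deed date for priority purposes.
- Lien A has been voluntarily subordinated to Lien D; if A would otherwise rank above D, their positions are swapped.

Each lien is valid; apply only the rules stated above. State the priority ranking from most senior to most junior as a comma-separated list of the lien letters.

Adjusting effective dates: C was recorded 62 days after the deed — beyond 15 days — so no relation-back applies.
By effective date, earliest first: A (2018-03-23), D (2018-06-19), C (2018-08-16), B (2019-07-01).
The subordination applies — A was senior to D — so A and D swap.

D, A, C, B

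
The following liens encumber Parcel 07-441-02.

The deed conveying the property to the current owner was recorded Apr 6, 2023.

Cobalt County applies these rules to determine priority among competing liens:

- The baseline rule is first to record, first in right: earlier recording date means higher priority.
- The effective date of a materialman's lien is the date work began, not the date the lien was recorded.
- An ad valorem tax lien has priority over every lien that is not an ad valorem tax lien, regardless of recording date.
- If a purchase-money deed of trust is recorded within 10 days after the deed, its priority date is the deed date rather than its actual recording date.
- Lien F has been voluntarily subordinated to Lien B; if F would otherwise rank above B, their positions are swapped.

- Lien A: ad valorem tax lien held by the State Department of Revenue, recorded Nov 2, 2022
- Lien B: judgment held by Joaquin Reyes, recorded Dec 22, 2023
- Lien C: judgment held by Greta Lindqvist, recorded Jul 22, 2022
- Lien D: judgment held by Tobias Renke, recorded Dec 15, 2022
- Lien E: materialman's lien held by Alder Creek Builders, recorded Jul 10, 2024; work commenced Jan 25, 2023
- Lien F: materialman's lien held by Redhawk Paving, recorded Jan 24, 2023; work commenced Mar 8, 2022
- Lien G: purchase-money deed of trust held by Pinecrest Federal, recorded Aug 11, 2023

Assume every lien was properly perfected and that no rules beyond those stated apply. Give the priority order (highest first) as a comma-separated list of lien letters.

A, B, C, D, E, G, F

Effective dates after the stated exceptions: E is treated as recorded Jan 25, 2023, the work-commencement date; F relates back to Mar 8, 2022 (work commenced); G was recorded 127 days after the deed — beyond 10 days — so no relation-back applies.
A, as an ad valorem tax lien, has superpriority and ranks first.
Ordering the rest by effective date: F (Mar 8, 2022), C (Jul 22, 2022), D (Dec 15, 2022), E (Jan 25, 2023), G (Aug 11, 2023), B (Dec 22, 2023).
Because F would otherwise rank above B, the subordination swaps them.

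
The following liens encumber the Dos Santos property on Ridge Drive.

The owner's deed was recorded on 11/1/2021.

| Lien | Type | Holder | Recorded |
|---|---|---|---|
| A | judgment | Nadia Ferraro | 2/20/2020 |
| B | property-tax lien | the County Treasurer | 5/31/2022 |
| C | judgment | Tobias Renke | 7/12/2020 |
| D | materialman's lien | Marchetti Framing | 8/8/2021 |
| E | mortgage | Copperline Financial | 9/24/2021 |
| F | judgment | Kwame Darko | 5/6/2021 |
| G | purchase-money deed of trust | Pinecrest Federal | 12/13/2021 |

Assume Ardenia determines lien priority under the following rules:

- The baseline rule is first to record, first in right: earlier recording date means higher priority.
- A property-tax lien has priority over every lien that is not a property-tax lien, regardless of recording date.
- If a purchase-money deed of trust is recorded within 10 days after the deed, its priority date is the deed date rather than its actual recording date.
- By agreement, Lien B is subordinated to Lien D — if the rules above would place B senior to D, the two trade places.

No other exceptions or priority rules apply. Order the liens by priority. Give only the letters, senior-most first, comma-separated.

D, A, C, F, B, E, G

Effective dates: G was recorded 42 days after the deed — beyond 10 days — so no relation-back applies.
B is a property-tax lien, so it outranks all other liens regardless of date.
Among the remaining liens, by effective date: A (2/20/2020), C (7/12/2020), F (5/6/2021), D (8/8/2021), E (9/24/2021), G (12/13/2021).
B is senior to D before the subordination, so the two trade places.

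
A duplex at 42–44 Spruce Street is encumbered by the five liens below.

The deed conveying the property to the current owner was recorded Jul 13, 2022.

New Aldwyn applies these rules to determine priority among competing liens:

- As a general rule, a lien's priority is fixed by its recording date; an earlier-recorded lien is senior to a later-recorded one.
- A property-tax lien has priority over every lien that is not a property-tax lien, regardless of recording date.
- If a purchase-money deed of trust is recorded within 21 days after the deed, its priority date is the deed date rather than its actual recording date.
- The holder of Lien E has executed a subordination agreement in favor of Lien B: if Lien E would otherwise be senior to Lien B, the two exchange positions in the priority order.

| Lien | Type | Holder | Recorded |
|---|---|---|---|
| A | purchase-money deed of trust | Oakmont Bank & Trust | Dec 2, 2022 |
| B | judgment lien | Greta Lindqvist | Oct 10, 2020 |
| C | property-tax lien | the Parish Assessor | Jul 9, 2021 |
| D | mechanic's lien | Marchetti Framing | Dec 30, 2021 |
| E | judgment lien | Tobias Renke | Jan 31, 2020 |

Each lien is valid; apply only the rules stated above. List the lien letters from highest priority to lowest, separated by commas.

Effective dates: A was recorded 142 days after the deed — beyond 21 days — so no relation-back applies.
C is a property-tax lien and takes priority over every other lien.
The other liens, earliest effective date first: E (Jan 31, 2020), B (Oct 10, 2020), D (Dec 30, 2021), A (Dec 2, 2022).
Because E would otherwise rank above B, the subordination swaps them.

C, B, E, D, A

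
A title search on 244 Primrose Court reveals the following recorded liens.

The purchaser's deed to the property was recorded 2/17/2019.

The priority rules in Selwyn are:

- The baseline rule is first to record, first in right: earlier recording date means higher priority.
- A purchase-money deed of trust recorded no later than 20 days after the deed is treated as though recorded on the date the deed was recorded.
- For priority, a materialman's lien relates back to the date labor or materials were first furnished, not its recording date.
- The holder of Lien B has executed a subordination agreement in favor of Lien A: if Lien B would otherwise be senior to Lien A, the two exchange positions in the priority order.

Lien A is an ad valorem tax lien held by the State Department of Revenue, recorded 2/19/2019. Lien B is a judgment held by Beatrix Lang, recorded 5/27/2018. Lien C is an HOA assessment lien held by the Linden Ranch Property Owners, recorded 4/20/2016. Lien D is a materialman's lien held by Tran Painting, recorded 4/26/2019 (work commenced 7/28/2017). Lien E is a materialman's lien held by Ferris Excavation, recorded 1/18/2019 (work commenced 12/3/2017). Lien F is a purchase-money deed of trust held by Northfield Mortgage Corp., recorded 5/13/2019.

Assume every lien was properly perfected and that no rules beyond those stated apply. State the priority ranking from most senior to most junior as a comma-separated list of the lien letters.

Effective dates after the stated exceptions: D relates back to 7/28/2017 (work commenced); E relates back to 12/3/2017 (work commenced); F was recorded 85 days after the deed, outside the 20-day window, so it keeps its recording date.
Sorted by effective date: C (4/20/2016), D (7/28/2017), E (12/3/2017), B (5/27/2018), A (2/19/2019), F (5/13/2019).
B is senior to A before the subordination, so the two trade places.

C, D, E, A, B, F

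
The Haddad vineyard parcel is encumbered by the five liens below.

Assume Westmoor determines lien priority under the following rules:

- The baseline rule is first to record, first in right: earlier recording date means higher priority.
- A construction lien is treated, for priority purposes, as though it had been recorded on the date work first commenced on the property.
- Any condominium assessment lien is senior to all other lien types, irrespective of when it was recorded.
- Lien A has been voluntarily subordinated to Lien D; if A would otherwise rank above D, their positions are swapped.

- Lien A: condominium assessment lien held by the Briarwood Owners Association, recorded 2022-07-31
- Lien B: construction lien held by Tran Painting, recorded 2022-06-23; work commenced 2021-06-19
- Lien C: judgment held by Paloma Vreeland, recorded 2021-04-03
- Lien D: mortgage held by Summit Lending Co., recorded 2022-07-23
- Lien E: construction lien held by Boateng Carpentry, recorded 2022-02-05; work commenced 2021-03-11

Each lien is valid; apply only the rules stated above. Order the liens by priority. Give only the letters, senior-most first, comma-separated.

D, E, C, B, A

Effective dates after the stated exceptions: B relates back to 2021-06-19 (work commenced); E's effective date is 2021-03-11, when work began.
As a condominium assessment lien, A is senior to every other lien.
Remaining liens by effective date: E (2021-03-11), C (2021-04-03), B (2021-06-19), D (2022-07-23).
The subordination applies — A was senior to D — so A and D swap.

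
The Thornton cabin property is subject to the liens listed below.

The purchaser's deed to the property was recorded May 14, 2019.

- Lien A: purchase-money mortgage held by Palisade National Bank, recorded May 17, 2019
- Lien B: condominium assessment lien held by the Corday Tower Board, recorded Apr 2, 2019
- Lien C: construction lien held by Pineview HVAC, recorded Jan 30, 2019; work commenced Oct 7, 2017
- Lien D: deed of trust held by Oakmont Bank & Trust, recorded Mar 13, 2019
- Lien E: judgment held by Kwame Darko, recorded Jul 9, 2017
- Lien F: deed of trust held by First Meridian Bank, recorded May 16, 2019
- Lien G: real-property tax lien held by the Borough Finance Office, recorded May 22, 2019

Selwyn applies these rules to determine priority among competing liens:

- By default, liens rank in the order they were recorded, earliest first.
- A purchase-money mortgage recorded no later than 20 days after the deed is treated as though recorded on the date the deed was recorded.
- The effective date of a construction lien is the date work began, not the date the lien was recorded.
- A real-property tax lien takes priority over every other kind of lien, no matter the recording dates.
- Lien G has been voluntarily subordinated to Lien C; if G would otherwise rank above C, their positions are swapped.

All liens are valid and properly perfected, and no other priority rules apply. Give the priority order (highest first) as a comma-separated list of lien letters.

Effective dates: A's effective date is the deed date, May 14, 2019; C is treated as recorded Oct 7, 2017, the work-commencement date.
As a real-property tax lien, G is senior to every other lien.
Remaining liens by effective date: E (Jul 9, 2017), C (Oct 7, 2017), D (Mar 13, 2019), B (Apr 2, 2019), A (May 14, 2019), F (May 16, 2019).
Because G would otherwise rank above C, the subordination swaps them.

C, E, G, D, B, A, F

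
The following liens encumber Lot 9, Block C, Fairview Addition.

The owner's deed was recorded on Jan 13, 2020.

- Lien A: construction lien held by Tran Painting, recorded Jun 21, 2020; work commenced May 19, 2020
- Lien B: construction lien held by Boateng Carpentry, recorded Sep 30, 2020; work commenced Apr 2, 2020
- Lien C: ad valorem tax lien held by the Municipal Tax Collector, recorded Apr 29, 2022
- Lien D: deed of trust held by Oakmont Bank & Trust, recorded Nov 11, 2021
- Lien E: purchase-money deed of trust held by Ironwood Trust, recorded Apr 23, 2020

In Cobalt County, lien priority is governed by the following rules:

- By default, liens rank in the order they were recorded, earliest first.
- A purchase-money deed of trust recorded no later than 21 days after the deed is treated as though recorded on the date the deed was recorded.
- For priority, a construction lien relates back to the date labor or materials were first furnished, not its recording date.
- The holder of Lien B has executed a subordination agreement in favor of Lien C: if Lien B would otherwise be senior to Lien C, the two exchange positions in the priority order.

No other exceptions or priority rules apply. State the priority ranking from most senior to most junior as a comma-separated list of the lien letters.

Effective dates after the stated exceptions: A's effective date is May 19, 2020, when work began; B relates back to Apr 2, 2020 (work commenced); E was recorded 101 days after the deed — beyond 21 days — so no relation-back applies.
Sorted by effective date: B (Apr 2, 2020), E (Apr 23, 2020), A (May 19, 2020), D (Nov 11, 2021), C (Apr 29, 2022).
B would otherwise be senior to C, so under the subordination agreement B and C exchange positions.

C, E, A, D, B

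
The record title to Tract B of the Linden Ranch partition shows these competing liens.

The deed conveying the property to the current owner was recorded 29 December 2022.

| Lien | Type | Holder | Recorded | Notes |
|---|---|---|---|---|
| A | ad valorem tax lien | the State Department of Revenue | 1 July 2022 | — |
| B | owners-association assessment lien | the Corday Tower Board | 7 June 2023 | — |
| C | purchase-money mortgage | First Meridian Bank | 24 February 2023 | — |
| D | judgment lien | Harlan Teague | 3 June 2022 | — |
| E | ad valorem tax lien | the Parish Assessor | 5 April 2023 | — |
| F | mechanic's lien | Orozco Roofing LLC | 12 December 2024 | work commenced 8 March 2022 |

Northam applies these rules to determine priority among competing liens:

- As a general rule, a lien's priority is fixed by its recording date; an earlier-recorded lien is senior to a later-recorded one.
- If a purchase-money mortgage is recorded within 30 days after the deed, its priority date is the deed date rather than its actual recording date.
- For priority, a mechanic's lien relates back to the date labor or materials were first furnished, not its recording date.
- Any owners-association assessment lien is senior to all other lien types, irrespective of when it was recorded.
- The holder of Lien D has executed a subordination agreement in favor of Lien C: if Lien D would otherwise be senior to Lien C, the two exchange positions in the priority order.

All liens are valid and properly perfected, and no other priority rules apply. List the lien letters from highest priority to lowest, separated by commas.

Adjusting effective dates: C was recorded 57 days after the deed — beyond 30 days — so no relation-back applies; F is treated as recorded 8 March 2022, the work-commencement date.
B is an owners-association assessment lien, so it outranks all other liens regardless of date.
Among the remaining liens, by effective date: F (8 March 2022), D (3 June 2022), A (1 July 2022), C (24 February 2023), E (5 April 2023).
D is senior to C before the subordination, so the two trade places.

B, F, C, A, D, E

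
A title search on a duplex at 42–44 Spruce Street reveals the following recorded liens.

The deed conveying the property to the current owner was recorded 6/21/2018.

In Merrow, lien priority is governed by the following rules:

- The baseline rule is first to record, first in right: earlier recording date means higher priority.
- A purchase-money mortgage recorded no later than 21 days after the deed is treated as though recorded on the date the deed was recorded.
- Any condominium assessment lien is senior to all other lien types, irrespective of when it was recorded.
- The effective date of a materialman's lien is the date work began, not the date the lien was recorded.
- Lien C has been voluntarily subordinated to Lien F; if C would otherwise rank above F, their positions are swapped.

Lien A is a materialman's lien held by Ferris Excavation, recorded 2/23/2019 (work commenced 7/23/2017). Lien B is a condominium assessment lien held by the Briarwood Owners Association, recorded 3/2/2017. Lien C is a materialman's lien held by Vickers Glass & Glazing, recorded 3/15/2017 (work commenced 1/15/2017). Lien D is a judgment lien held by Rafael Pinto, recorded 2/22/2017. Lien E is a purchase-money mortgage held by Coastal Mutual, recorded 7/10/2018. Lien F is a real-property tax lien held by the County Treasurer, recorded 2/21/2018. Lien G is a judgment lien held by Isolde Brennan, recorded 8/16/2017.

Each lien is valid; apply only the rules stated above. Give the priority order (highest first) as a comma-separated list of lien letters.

Effective dates after the stated exceptions: A is treated as recorded 7/23/2017, the work-commencement date; C's effective date is 1/15/2017, when work began; E's effective date is the deed date, 6/21/2018.
B is a condominium assessment lien and takes priority over every other lien.
Ordering the rest by effective date: C (1/15/2017), D (2/22/2017), A (7/23/2017), G (8/16/2017), F (2/21/2018), E (6/21/2018).
C would otherwise be senior to F, so under the subordination agreement C and F exchange positions.

B, F, D, A, G, C, E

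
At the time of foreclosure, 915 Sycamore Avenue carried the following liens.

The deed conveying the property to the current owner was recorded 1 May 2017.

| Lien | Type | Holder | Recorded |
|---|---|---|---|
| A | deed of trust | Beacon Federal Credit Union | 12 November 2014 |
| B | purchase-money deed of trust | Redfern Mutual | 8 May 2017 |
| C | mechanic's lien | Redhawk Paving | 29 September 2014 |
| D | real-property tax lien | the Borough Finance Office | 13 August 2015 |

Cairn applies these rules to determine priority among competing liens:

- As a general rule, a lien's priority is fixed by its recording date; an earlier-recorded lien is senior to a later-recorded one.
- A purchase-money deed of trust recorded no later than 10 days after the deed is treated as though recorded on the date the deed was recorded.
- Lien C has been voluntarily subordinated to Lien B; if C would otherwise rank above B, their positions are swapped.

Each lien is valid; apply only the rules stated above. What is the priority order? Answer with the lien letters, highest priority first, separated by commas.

Effective dates after the stated exceptions: B was recorded within the 10-day window, so its effective date is the deed date 1 May 2017.
By effective date, earliest first: C (29 September 2014), A (12 November 2014), D (13 August 2015), B (1 May 2017).
C is senior to B before the subordination, so the two trade places.

B, A, D, C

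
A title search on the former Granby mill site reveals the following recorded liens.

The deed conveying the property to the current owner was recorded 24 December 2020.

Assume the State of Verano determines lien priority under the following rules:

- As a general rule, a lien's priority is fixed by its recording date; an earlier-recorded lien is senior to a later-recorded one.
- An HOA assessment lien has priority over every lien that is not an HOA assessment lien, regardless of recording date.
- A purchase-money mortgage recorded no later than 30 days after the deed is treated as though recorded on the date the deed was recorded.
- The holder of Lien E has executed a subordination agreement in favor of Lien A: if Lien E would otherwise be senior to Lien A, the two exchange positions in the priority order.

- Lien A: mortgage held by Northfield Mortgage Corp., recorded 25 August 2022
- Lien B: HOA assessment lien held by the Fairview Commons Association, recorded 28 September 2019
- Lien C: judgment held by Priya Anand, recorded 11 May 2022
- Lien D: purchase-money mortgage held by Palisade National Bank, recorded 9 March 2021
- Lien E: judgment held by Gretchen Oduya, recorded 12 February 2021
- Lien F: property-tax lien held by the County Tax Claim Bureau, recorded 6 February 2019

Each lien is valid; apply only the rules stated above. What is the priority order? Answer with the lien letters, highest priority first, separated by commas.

B, F, A, D, C, E

First, effective dates: D missed the 30-day window (75 days after the deed), so its recording date stands.
B, as an HOA assessment lien, has superpriority and ranks first.
Remaining liens by effective date: F (6 February 2019), E (12 February 2021), D (9 March 2021), C (11 May 2022), A (25 August 2022).
The subordination applies — E was senior to A — so E and A swap.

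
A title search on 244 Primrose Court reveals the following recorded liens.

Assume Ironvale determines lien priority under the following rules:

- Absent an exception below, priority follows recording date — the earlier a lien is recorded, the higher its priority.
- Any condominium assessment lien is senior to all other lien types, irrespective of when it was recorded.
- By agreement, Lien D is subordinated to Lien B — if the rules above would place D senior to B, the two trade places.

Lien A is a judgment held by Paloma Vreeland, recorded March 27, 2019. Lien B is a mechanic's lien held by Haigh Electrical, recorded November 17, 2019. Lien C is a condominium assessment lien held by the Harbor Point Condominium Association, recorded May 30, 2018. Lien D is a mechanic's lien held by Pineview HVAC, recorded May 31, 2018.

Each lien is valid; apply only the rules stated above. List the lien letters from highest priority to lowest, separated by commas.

C is a condominium assessment lien and takes priority over every other lien.
Ordering the rest by effective date: D (May 31, 2018), A (March 27, 2019), B (November 17, 2019).
D would otherwise be senior to B, so under the subordination agreement D and B exchange positions.

C, B, A, D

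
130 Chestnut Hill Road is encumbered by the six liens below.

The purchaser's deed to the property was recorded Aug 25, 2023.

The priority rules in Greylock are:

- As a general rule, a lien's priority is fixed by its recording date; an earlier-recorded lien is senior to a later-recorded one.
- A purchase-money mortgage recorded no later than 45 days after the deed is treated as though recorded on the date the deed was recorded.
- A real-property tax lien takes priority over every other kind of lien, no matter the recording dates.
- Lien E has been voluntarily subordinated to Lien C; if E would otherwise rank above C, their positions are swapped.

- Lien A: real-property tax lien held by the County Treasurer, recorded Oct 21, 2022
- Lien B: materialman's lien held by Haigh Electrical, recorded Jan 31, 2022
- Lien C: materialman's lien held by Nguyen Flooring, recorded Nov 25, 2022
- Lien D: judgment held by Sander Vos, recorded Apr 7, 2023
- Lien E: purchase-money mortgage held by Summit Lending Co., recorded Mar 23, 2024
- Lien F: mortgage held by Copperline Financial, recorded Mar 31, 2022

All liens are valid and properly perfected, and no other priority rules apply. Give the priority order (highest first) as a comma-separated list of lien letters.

Adjusting effective dates: E missed the 45-day window (211 days after the deed), so its recording date stands.
A is a real-property tax lien and takes priority over every other lien.
Among the remaining liens, by effective date: B (Jan 31, 2022), F (Mar 31, 2022), C (Nov 25, 2022), D (Apr 7, 2023), E (Mar 23, 2024).
E already ranks below C; the subordination has no effect.

A, B, F, C, D, E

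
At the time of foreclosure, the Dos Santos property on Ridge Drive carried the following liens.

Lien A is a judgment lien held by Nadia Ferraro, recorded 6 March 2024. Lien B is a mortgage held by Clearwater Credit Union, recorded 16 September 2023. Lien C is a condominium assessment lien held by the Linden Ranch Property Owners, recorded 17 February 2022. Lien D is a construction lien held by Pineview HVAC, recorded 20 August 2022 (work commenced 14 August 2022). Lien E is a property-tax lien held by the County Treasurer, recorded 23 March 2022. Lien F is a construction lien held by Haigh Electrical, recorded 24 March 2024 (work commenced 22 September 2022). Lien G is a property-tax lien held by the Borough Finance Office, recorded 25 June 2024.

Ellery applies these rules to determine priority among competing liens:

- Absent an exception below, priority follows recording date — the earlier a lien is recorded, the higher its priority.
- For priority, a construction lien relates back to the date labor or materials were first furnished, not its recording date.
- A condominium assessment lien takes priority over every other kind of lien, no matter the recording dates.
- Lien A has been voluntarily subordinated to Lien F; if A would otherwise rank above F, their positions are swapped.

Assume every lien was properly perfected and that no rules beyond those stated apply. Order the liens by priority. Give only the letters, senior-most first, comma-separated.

C, E, D, F, B, A, G

Effective dates: D relates back to 14 August 2022 (work commenced); F's effective date is 22 September 2022, when work began.
C, as a condominium assessment lien, has superpriority and ranks first.
Ordering the rest by effective date: E (23 March 2022), D (14 August 2022), F (22 September 2022), B (16 September 2023), A (6 March 2024), G (25 June 2024).
A already ranks below F; the subordination has no effect.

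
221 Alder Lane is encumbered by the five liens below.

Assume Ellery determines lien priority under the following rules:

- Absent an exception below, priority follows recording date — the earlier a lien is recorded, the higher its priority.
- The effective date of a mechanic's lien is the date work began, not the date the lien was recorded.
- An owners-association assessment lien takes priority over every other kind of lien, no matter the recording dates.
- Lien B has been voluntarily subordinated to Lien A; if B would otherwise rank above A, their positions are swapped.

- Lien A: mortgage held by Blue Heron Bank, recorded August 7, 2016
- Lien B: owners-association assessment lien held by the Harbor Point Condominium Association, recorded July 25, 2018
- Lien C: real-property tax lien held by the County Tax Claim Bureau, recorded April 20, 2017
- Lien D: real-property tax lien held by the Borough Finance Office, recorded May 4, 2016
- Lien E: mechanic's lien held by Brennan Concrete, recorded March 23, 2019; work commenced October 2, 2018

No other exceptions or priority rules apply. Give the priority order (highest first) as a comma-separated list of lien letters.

Effective dates: E's effective date is October 2, 2018, when work began.
As an owners-association assessment lien, B is senior to every other lien.
Remaining liens by effective date: D (May 4, 2016), A (August 7, 2016), C (April 20, 2017), E (October 2, 2018).
B is senior to A before the subordination, so the two trade places.

A, D, B, C, E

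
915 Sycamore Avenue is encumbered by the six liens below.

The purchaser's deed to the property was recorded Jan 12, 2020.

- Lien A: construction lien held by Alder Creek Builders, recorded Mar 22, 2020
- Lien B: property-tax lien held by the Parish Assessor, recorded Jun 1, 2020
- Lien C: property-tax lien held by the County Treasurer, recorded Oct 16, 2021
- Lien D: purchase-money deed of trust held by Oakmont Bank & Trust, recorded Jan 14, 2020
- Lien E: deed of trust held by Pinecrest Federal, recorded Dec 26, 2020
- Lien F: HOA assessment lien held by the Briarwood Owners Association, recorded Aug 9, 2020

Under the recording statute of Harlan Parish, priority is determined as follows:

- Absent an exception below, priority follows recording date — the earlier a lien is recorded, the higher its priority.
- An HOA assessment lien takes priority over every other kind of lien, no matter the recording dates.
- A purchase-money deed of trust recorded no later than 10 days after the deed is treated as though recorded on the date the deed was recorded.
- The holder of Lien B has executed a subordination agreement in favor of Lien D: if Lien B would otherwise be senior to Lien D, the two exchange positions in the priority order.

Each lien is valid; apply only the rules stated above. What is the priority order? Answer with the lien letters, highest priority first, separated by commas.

F, D, A, B, E, C

Effective dates after the stated exceptions: D's effective date is the deed date, Jan 12, 2020.
F is an HOA assessment lien and takes priority over every other lien.
Remaining liens by effective date: D (Jan 12, 2020), A (Mar 22, 2020), B (Jun 1, 2020), E (Dec 26, 2020), C (Oct 16, 2021).
B is already junior to D, so the subordination agreement changes nothing.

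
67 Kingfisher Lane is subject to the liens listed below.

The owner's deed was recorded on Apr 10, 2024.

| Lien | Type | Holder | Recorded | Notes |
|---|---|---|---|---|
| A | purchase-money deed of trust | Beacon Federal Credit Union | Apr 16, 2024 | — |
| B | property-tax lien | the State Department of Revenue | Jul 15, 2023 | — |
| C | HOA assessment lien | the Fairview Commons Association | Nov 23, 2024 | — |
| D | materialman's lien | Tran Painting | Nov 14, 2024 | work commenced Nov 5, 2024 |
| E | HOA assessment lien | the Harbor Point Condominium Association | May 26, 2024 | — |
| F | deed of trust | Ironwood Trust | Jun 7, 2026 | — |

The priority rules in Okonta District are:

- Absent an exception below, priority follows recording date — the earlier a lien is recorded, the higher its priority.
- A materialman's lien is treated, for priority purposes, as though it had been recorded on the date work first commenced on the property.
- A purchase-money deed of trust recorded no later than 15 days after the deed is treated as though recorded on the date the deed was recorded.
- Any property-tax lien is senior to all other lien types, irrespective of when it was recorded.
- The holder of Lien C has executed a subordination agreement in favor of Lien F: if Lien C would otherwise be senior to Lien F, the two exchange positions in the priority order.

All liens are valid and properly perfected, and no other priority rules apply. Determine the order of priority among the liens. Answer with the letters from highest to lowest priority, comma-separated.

B, A, E, D, F, C

First, effective dates: A was recorded within the 15-day window, so its effective date is the deed date Apr 10, 2024; D's effective date is Nov 5, 2024, when work began.
B is a property-tax lien and takes priority over every other lien.
The other liens, earliest effective date first: A (Apr 10, 2024), E (May 26, 2024), D (Nov 5, 2024), C (Nov 23, 2024), F (Jun 7, 2026).
C would otherwise be senior to F, so under the subordination agreement C and F exchange positions.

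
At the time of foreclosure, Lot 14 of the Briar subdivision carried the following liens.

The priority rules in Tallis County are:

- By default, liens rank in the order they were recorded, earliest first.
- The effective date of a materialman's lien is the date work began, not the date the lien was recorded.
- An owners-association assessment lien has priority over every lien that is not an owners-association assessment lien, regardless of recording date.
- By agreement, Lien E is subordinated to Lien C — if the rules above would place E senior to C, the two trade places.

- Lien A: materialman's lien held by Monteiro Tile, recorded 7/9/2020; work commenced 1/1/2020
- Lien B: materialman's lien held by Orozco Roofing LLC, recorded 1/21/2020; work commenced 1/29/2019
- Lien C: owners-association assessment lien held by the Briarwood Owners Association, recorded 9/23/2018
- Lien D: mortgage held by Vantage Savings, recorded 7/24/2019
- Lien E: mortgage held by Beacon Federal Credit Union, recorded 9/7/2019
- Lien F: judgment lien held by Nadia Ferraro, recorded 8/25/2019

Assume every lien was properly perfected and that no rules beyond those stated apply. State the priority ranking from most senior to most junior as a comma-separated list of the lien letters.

Effective dates after the stated exceptions: A relates back to 1/1/2020 (work commenced); B relates back to 1/29/2019 (work commenced).
C is an owners-association assessment lien, so it outranks all other liens regardless of date.
Ordering the rest by effective date: B (1/29/2019), D (7/24/2019), F (8/25/2019), E (9/7/2019), A (1/1/2020).
E already ranks below C; the subordination has no effect.

C, B, D, F, E, A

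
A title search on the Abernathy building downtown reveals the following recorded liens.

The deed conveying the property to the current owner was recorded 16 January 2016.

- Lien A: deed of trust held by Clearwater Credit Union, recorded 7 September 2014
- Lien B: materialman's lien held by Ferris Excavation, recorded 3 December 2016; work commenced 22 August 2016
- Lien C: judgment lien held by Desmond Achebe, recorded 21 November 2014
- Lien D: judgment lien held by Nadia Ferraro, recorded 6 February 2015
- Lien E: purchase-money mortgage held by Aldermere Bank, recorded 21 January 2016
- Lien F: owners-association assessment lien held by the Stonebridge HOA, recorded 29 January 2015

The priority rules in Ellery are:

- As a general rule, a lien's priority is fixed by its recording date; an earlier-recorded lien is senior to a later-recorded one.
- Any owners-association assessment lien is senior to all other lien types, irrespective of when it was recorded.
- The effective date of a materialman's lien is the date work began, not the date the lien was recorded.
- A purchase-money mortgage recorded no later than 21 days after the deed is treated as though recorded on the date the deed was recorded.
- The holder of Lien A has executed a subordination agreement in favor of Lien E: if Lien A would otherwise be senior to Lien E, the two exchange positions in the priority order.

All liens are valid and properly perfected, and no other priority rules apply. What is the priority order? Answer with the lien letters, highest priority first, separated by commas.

Effective dates: B's effective date is 22 August 2016, when work began; E relates back to the deed date 16 January 2016.
F, as an owners-association assessment lien, has superpriority and ranks first.
Ordering the rest by effective date: A (7 September 2014), C (21 November 2014), D (6 February 2015), E (16 January 2016), B (22 August 2016).
A would otherwise be senior to E, so under the subordination agreement A and E exchange positions.

F, E, C, D, A, B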